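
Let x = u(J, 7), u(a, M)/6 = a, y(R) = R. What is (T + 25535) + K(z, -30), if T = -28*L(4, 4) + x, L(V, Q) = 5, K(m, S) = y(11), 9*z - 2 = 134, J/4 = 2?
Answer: 25454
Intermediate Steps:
J = 8 (J = 4*2 = 8)
u(a, M) = 6*a
z = 136/9 (z = 2/9 + (⅑)*134 = 2/9 + 134/9 = 136/9 ≈ 15.111)
x = 48 (x = 6*8 = 48)
K(m, S) = 11
T = -92 (T = -28*5 + 48 = -140 + 48 = -92)
(T + 25535) + K(z, -30) = (-92 + 25535) + 11 = 25443 + 11 = 25454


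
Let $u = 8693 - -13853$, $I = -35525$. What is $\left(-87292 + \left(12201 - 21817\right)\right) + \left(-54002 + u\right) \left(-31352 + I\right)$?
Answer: $2103586004$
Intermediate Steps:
$u = 22546$ ($u = 8693 + 13853 = 22546$)
$\left(-87292 + \left(12201 - 21817\right)\right) + \left(-54002 + u\right) \left(-31352 + I\right) = \left(-87292 + \left(12201 - 21817\right)\right) + \left(-54002 + 22546\right) \left(-31352 - 35525\right) = \left(-87292 - 9616\right) - -2103682912 = -96908 + 2103682912 = 2103586004$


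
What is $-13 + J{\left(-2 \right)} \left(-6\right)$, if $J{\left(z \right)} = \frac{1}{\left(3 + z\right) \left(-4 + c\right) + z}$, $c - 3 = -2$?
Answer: $- \frac{59}{5} \approx -11.8$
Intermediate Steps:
$c = 1$ ($c = 3 - 2 = 1$)
$J{\left(z \right)} = \frac{1}{-9 - 2 z}$ ($J{\left(z \right)} = \frac{1}{\left(3 + z\right) \left(-4 + 1\right) + z} = \frac{1}{\left(3 + z\right) \left(-3\right) + z} = \frac{1}{\left(-9 - 3 z\right) + z} = \frac{1}{-9 - 2 z}$)
$-13 + J{\left(-2 \right)} \left(-6\right) = -13 + - \frac{1}{9 + 2 \left(-2\right)} \left(-6\right) = -13 + - \frac{1}{9 - 4} \left(-6\right) = -13 + - \frac{1}{5} \left(-6\right) = -13 + \left(-1\right) \frac{1}{5} \left(-6\right) = -13 - - \frac{6}{5} = -13 + \frac{6}{5} = - \frac{59}{5}$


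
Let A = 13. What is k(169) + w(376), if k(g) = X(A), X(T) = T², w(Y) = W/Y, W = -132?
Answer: 15853/94 ≈ 168.65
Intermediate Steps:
w(Y) = -132/Y
k(g) = 169 (k(g) = 13² = 169)
k(169) + w(376) = 169 - 132/376 = 169 - 132*1/376 = 169 - 33/94 = 15853/94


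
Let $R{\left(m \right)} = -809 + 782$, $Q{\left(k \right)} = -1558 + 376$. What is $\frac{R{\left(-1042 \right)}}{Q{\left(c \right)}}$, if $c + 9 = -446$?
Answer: $\frac{9}{394} \approx 0.022843$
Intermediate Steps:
$c = -455$ ($c = -9 - 446 = -455$)
$Q{\left(k \right)} = -1182$
$R{\left(m \right)} = -27$
$\frac{R{\left(-1042 \right)}}{Q{\left(c \right)}} = - \frac{27}{-1182} = \left(-27\right) \left(- \frac{1}{1182}\right) = \frac{9}{394}$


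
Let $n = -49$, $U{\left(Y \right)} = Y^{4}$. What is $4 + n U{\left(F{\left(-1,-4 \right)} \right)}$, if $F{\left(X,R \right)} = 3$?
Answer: $-3965$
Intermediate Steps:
$4 + n U{\left(F{\left(-1,-4 \right)} \right)} = 4 - 49 \cdot 3^{4} = 4 - 3969 = -3965$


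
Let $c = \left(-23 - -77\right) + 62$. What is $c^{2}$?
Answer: $13456$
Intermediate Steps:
$c = 116$ ($c = \left(-23 + 77\right) + 62 = 54 + 62 = 116$)
$c^{2} = 116^{2} = 13456$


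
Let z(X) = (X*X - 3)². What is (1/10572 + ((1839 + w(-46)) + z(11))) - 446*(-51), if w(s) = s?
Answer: 406630837/10572 ≈ 38463.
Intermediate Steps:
z(X) = (-3 + X²)² (z(X) = (X² - 3)² = (-3 + X²)²)
(1/10572 + ((1839 + w(-46)) + z(11))) - 446*(-51) = (1/10572 + ((1839 - 46) + (-3 + 11²)²)) - 446*(-51) = (1/10572 + (1793 + (-3 + 121)²)) + 22746 = (1/10572 + (1793 + 118²)) + 22746 = (1/10572 + (1793 + 13924)) + 22746 = (1/10572 + 15717) + 22746 = 166160125/10572 + 22746 = 406630837/10572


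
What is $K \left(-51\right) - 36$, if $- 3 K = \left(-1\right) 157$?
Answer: $-2705$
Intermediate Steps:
$K = \frac{157}{3}$ ($K = - \frac{\left(-1\right) 157}{3} = \left(- \frac{1}{3}\right) \left(-157\right) = \frac{157}{3} \approx 52.333$)
$K \left(-51\right) - 36 = \frac{157}{3} \left(-51\right) - 36 = -2669 - 36 = -2705$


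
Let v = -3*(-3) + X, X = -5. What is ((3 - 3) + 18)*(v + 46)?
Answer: 900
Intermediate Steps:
v = 4 (v = -3*(-3) - 5 = 9 - 5 = 4)
((3 - 3) + 18)*(v + 46) = ((3 - 3) + 18)*(4 + 46) = (0 + 18)*50 = 18*50 = 900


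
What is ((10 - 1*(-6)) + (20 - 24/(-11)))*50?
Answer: 21000/11 ≈ 1909.1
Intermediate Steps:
((10 - 1*(-6)) + (20 - 24/(-11)))*50 = ((10 + 6) + (20 - 24*(-1/11)))*50 = (16 + (20 + 24/11))*50 = (16 + 244/11)*50 = (420/11)*50 = 21000/11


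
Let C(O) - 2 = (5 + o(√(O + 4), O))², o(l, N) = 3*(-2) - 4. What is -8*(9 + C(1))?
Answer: -288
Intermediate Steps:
o(l, N) = -10 (o(l, N) = -6 - 4 = -10)
C(O) = 27 (C(O) = 2 + (5 - 10)² = 2 + (-5)² = 2 + 25 = 27)
-8*(9 + C(1)) = -8*(9 + 27) = -8*36 = -288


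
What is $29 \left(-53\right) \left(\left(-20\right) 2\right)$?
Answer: $61480$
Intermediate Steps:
$29 \left(-53\right) \left(\left(-20\right) 2\right) = \left(-1537\right) \left(-40\right) = 61480$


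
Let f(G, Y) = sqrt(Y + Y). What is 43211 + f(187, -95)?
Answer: 43211 + I*sqrt(190) ≈ 43211.0 + 13.784*I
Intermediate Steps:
f(G, Y) = sqrt(2)*sqrt(Y) (f(G, Y) = sqrt(2*Y) = sqrt(2)*sqrt(Y))
43211 + f(187, -95) = 43211 + sqrt(2)*sqrt(-95) = 43211 + sqrt(2)*(I*sqrt(95)) = 43211 + I*sqrt(190)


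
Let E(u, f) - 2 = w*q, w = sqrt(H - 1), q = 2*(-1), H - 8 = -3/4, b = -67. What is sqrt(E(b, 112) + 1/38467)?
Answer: 10*I*sqrt(44390918)/38467 ≈ 1.732*I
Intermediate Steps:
H = 29/4 (H = 8 - 3/4 = 29/4 ≈ 7.2500)
q = -2
w = 5/2 (w = sqrt(29/4 - 1) = sqrt(25/4) = 5/2 ≈ 2.5000)
E(u, f) = -3 (E(u, f) = 2 + (5/2)*(-2) = 2 - 5 = -3)
sqrt(E(b, 112) + 1/38467) = sqrt(-3 + 1/38467) = sqrt(-115400/38467) = 10*I*sqrt(44390918)/38467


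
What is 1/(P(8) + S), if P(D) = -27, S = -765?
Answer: -1/792 ≈ -0.0012626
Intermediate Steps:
1/(P(8) + S) = 1/(-27 - 765) = 1/(-792) = -1/792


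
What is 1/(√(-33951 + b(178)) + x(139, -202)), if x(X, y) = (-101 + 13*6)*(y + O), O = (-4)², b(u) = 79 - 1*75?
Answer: 4278/18335231 - I*√33947/18335231 ≈ 0.00023332 - 1.0049e-5*I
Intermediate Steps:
b(u) = 4 (b(u) = 79 - 75 = 4)
O = 16
x(X, y) = -368 - 23*y (x(X, y) = (-101 + 13*6)*(y + 16) = (-101 + 78)*(16 + y) = -23*(16 + y) = -368 - 23*y)
1/(√(-33951 + b(178)) + x(139, -202)) = 1/(√(-33951 + 4) + (-368 - 23*(-202))) = 1/(√(-33947) + (-368 + 4646)) = 1/(I*√33947 + 4278) = 1/(4278 + I*√33947)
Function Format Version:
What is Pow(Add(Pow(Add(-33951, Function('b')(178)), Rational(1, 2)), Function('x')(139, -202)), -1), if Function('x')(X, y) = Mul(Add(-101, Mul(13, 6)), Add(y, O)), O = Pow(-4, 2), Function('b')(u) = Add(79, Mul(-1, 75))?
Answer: Add(Rational(4278, 18335231), Mul(Rational(-1, 18335231), I, Pow(33947, Rational(1, 2)))) ≈ Add(0.00023332, Mul(-1.0049e-5, I))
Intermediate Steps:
Function('b')(u) = 4 (Function('b')(u) = Add(79, -75) = 4)
O = 16
Function('x')(X, y) = Add(-368, Mul(-23, y)) (Function('x')(X, y) = Mul(Add(-101, Mul(13, 6)), Add(y, 16)) = Mul(Add(-101, 78), Add(16, y)) = Mul(-23, Add(16, y)) = Add(-368, Mul(-23, y)))
Pow(Add(Pow(Add(-33951, Function('b')(178)), Rational(1, 2)), Function('x')(139, -202)), -1) = Pow(Add(Pow(Add(-33951, 4), Rational(1, 2)), Add(-368, Mul(-23, -202))), -1) = Pow(Add(Pow(-33947, Rational(1, 2)), Add(-368, 4646)), -1) = Pow(Add(Mul(I, Pow(33947, Rational(1, 2))), 4278), -1) = Pow(Add(4278, Mul(I, Pow(33947, Rational(1, 2)))), -1)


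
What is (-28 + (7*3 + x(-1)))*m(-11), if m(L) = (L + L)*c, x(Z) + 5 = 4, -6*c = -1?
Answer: 88/3 ≈ 29.333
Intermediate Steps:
c = ⅙ (c = -⅙*(-1) = ⅙ ≈ 0.16667)
x(Z) = -1 (x(Z) = -5 + 4 = -1)
m(L) = L/3 (m(L) = (L + L)*(⅙) = (2*L)*(⅙) = L/3)
(-28 + (7*3 + x(-1)))*m(-11) = (-28 + (7*3 - 1))*((⅓)*(-11)) = (-28 + (21 - 1))*(-11/3) = (-28 + 20)*(-11/3) = -8*(-11/3) = 88/3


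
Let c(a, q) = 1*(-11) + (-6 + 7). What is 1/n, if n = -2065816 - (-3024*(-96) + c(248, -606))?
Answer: -1/2356110 ≈ -4.2443e-7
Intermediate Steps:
c(a, q) = -10 (c(a, q) = -11 + 1 = -10)
n = -2356110 (n = -2065816 - (-3024*(-96) - 10) = -2065816 - (290304 - 10) = -2065816 - 1*290294 = -2065816 - 290294 = -2356110)
1/n = 1/(-2356110) = -1/2356110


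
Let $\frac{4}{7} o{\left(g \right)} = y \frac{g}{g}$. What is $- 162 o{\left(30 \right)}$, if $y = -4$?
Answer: $1134$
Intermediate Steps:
$o{\left(g \right)} = -7$ ($o{\left(g \right)} = \frac{7 \left(- 4 \frac{g}{g}\right)}{4} = \frac{7 \left(\left(-4\right) 1\right)}{4} = \frac{7}{4} \left(-4\right) = -7$)
$- 162 o{\left(30 \right)} = \left(-162\right) \left(-7\right) = 1134$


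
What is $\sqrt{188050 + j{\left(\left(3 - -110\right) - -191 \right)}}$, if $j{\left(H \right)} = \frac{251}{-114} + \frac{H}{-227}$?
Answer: $\frac{\sqrt{125929238457426}}{25878} \approx 433.64$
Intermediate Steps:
$j{\left(H \right)} = - \frac{251}{114} - \frac{H}{227}$ ($j{\left(H \right)} = 251 \left(- \frac{1}{114}\right) + H \left(- \frac{1}{227}\right) = - \frac{251}{114} - \frac{H}{227}$)
$\sqrt{188050 + j{\left(\left(3 - -110\right) - -191 \right)}} = \sqrt{188050 - \left(\frac{251}{114} + \frac{\left(3 - -110\right) - -191}{227}\right)} = \sqrt{188050 - \left(\frac{251}{114} + \frac{\left(3 + 110\right) + 191}{227}\right)} = \sqrt{188050 - \left(\frac{251}{114} + \frac{113 + 191}{227}\right)} = \sqrt{188050 - \frac{91633}{25878}} = \sqrt{\frac{4866266267}{25878}} = \frac{\sqrt{125929238457426}}{25878}$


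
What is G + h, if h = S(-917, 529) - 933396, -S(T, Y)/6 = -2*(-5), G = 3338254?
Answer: 2404798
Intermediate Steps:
S(T, Y) = -60 (S(T, Y) = -(-12)*(-5) = -6*10 = -60)
h = -933456 (h = -60 - 933396 = -933456)
G + h = 3338254 - 933456 = 2404798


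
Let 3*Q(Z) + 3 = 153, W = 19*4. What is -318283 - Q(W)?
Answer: -318333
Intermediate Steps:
W = 76
Q(Z) = 50 (Q(Z) = -1 + (⅓)*153 = -1 + 51 = 50)
-318283 - Q(W) = -318283 - 1*50 = -318283 - 50 = -318333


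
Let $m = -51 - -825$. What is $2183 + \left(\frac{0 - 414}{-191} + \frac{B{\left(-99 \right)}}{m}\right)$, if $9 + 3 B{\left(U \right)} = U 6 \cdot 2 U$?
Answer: $\frac{110176483}{49278} \approx 2235.8$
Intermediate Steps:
$m = 774$ ($m = -51 + 825 = 774$)
$B{\left(U \right)} = -3 + 4 U^{2}$ ($B{\left(U \right)} = -3 + \frac{U 6 \cdot 2 U}{3} = -3 + \frac{6 U 2 U}{3} = -3 + \frac{12 U^{2}}{3} = -3 + 4 U^{2}$)
$2183 + \left(\frac{0 - 414}{-191} + \frac{B{\left(-99 \right)}}{m}\right) = 2183 + \left(\frac{0 - 414}{-191} + \frac{-3 + 4 \left(-99\right)^{2}}{774}\right) = 2183 + \left(\left(0 - 414\right) \left(- \frac{1}{191}\right) + \left(-3 + 4 \cdot 9801\right) \frac{1}{774}\right) = 2183 - \left(- \frac{414}{191} - \left(-3 + 39204\right) \frac{1}{774}\right) = 2183 + \left(\frac{414}{191} + 39201 \cdot \frac{1}{774}\right) = 2183 + \left(\frac{414}{191} + \frac{13067}{258}\right) = 2183 + \frac{2602609}{49278} = \frac{110176483}{49278}$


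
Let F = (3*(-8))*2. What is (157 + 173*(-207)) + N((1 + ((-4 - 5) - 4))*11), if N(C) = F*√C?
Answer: -35654 - 96*I*√33 ≈ -35654.0 - 551.48*I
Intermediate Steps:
F = -48 (F = -24*2 = -48)
N(C) = -48*√C
(157 + 173*(-207)) + N((1 + ((-4 - 5) - 4))*11) = (157 + 173*(-207)) - 48*√11*√(1 + ((-4 - 5) - 4)) = (157 - 35811) - 48*√11*√(1 + (-9 - 4)) = -35654 - 48*√11*√(1 - 13) = -35654 - 48*2*I*√33 = -35654 - 96*I*√33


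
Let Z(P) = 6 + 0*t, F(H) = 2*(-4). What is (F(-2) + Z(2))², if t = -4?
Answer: 4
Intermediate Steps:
F(H) = -8
Z(P) = 6 (Z(P) = 6 + 0*(-4) = 6 + 0 = 6)
(F(-2) + Z(2))² = (-8 + 6)² = (-2)² = 4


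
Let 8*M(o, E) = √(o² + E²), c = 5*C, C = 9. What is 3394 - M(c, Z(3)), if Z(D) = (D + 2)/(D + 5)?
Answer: 3394 - 5*√5185/64 ≈ 3388.4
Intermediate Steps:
c = 45 (c = 5*9 = 45)
Z(D) = (2 + D)/(5 + D)
M(o, E) = √(E² + o²)/8 (M(o, E) = √(o² + E²)/8 = √(E² + o²)/8)
3394 - M(c, Z(3)) = 3394 - √(((2 + 3)/(5 + 3))² + 45²)/8 = 3394 - √((5/8)² + 2025)/8 = 3394 - √(25/64 + 2025)/8 = 3394 - √(129625/64)/8 = 3394 - 5*√5185/8/8 = 3394 - 5*√5185/64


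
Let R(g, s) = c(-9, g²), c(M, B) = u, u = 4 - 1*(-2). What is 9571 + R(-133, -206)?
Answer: 9577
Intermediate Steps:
u = 6 (u = 4 + 2 = 6)
c(M, B) = 6
R(g, s) = 6
9571 + R(-133, -206) = 9571 + 6 = 9577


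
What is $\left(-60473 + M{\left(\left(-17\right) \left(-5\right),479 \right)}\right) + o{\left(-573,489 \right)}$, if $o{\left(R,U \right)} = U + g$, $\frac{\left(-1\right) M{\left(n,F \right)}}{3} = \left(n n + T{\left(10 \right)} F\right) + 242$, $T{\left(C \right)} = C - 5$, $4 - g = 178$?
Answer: $-89744$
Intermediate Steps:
$g = -174$ ($g = 4 - 178 = -174$)
$T{\left(C \right)} = -5 + C$
$M{\left(n,F \right)} = -726 - 15 F - 3 n^{2}$ ($M{\left(n,F \right)} = - 3 \left(\left(n n + \left(-5 + 10\right) F\right) + 242\right) = - 3 \left(\left(n^{2} + 5 F\right) + 242\right) = - 3 \left(242 + n^{2} + 5 F\right) = -726 - 15 F - 3 n^{2}$)
$o{\left(R,U \right)} = -174 + U$ ($o{\left(R,U \right)} = U - 174 = -174 + U$)
$\left(-60473 + M{\left(\left(-17\right) \left(-5\right),479 \right)}\right) + o{\left(-573,489 \right)} = \left(-60473 - \left(7911 + 21675\right)\right) + \left(-174 + 489\right) = \left(-60473 - \left(7911 + 21675\right)\right) + 315 = \left(-60473 - 29586\right) + 315 = -90059 + 315 = -89744$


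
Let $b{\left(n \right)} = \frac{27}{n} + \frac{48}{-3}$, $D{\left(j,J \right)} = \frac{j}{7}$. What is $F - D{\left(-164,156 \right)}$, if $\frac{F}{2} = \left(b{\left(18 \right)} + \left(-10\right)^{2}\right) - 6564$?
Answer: $- \frac{90535}{7} \approx -12934.0$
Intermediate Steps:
$D{\left(j,J \right)} = \frac{j}{7}$ ($D{\left(j,J \right)} = j \frac{1}{7} = \frac{j}{7}$)
$b{\left(n \right)} = -16 + \frac{27}{n}$ ($b{\left(n \right)} = \frac{27}{n} + 48 \left(- \frac{1}{3}\right) = \frac{27}{n} - 16 = -16 + \frac{27}{n}$)
$F = -12957$ ($F = 2 \left(\left(\left(-16 + \frac{27}{18}\right) + \left(-10\right)^{2}\right) - 6564\right) = 2 \left(\left(\left(-16 + 27 \cdot \frac{1}{18}\right) + 100\right) - 6564\right) = 2 \left(\left(\left(-16 + \frac{3}{2}\right) + 100\right) - 6564\right) = 2 \left(\left(- \frac{29}{2} + 100\right) - 6564\right) = 2 \left(\frac{171}{2} - 6564\right) = 2 \left(- \frac{12957}{2}\right) = -12957$)
$F - D{\left(-164,156 \right)} = -12957 - \frac{1}{7} \left(-164\right) = -12957 - - \frac{164}{7} = -12957 + \frac{164}{7} = - \frac{90535}{7}$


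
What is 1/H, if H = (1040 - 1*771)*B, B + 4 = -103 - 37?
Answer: -1/38736 ≈ -2.5816e-5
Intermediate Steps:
B = -144 (B = -4 + (-103 - 37) = -4 - 140 = -144)
H = -38736 (H = (1040 - 1*771)*(-144) = (1040 - 771)*(-144) = 269*(-144) = -38736)
1/H = 1/(-38736) = -1/38736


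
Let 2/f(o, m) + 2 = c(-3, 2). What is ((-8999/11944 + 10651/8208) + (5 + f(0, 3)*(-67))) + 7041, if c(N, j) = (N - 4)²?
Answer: 4056910632775/575963568 ≈ 7043.7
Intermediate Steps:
c(N, j) = (-4 + N)²
f(o, m) = 2/47 (f(o, m) = 2/(-2 + (-4 - 3)²) = 2/(-2 + (-7)²) = 2/(-2 + 49) = 2/47)
((-8999/11944 + 10651/8208) + (5 + f(0, 3)*(-67))) + 7041 = ((-8999/11944 + 10651/8208) + (5 + (2/47)*(-67))) + 7041 = ((-8999*1/11944 + 10651*(1/8208)) + (5 - 134/47)) + 7041 = ((-8999/11944 + 10651/8208) + 101/47) + 7041 = (6668969/12254544 + 101/47) + 7041 = 1551150487/575963568 + 7041 = 4056910632775/575963568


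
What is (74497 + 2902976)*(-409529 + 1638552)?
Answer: 3659382798879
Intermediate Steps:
(74497 + 2902976)*(-409529 + 1638552) = 2977473*1229023 = 3659382798879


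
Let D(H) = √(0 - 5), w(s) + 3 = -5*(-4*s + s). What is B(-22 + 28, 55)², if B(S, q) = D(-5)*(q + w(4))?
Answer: -62720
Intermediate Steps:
w(s) = -3 + 15*s (w(s) = -3 - 5*(-4*s + s) = -3 - (-15)*s = -3 + 15*s)
D(H) = I*√5 (D(H) = √(-5) = I*√5)
B(S, q) = I*√5*(57 + q) (B(S, q) = (I*√5)*(q + (-3 + 15*4)) = (I*√5)*(q + (-3 + 60)) = (I*√5)*(q + 57) = (I*√5)*(57 + q) = I*√5*(57 + q))
B(-22 + 28, 55)² = (I*√5*(57 + 55))² = (I*√5*112)² = (112*I*√5)² = -62720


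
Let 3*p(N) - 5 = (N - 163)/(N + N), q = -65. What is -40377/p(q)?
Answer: -7873515/439 ≈ -17935.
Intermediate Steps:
p(N) = 5/3 + (-163 + N)/(6*N) (p(N) = 5/3 + ((N - 163)/(N + N))/3 = 5/3 + ((-163 + N)/((2*N)))/3 = 5/3 + ((-163 + N)*(1/(2*N)))/3 = 5/3 + ((-163 + N)/(2*N))/3 = 5/3 + (-163 + N)/(6*N))
-40377/p(q) = -40377*(-390/(-163 + 11*(-65))) = -40377*(-390/(-163 - 715)) = -40377/((⅙)*(-1/65)*(-878)) = -40377/439/195 = -40377*195/439 = -7873515/439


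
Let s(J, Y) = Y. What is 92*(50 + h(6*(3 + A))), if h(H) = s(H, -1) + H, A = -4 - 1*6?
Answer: 644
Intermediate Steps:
A = -10 (A = -4 - 6 = -10)
h(H) = -1 + H
92*(50 + h(6*(3 + A))) = 92*(50 + (-1 + 6*(3 - 10))) = 92*(50 + (-1 + 6*(-7))) = 92*(50 + (-1 - 42)) = 92*(50 - 43) = 92*7 = 644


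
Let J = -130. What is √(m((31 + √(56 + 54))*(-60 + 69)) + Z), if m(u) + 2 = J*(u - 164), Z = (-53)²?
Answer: √(-12143 - 1170*√110) ≈ 156.25*I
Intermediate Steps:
Z = 2809
m(u) = 21318 - 130*u (m(u) = -2 - 130*(u - 164) = -2 - 130*(-164 + u) = -2 + (21320 - 130*u) = 21318 - 130*u)
√(m((31 + √(56 + 54))*(-60 + 69)) + Z) = √((21318 - 130*(31 + √(56 + 54))*(-60 + 69)) + 2809) = √((21318 - 130*(31 + √110)*9) + 2809) = √((21318 - 130*(279 + 9*√110)) + 2809) = √((21318 + (-36270 - 1170*√110)) + 2809) = √((-14952 - 1170*√110) + 2809) = √(-12143 - 1170*√110)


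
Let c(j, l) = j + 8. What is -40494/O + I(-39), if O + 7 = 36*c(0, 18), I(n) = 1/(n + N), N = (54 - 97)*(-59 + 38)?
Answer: -34986535/242784 ≈ -144.11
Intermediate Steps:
c(j, l) = 8 + j
N = 903 (N = -43*(-21) = 903)
I(n) = 1/(903 + n) (I(n) = 1/(n + 903) = 1/(903 + n))
O = 281 (O = -7 + 36*(8 + 0) = -7 + 36*8 = -7 + 288 = 281)
-40494/O + I(-39) = -40494/281 + 1/(903 - 39) = -40494*1/281 + 1/864 = -40494/281 + 1/864 = -34986535/242784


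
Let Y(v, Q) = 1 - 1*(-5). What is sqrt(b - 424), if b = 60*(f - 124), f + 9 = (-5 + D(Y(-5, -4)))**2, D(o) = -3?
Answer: 2*I*sqrt(1141) ≈ 67.557*I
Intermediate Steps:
Y(v, Q) = 6 (Y(v, Q) = 1 + 5 = 6)
f = 55 (f = -9 + (-5 - 3)**2 = -9 + (-8)**2 = -9 + 64 = 55)
b = -4140 (b = 60*(55 - 124) = 60*(-69) = -4140)
sqrt(b - 424) = sqrt(-4140 - 424) = sqrt(-4564) = 2*I*sqrt(1141)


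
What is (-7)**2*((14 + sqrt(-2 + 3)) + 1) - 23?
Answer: 761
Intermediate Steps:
(-7)**2*((14 + sqrt(-2 + 3)) + 1) - 23 = 49*((14 + sqrt(1)) + 1) - 23 = 49*((14 + 1) + 1) - 23 = 49*(15 + 1) - 23 = 49*16 - 23 = 784 - 23 = 761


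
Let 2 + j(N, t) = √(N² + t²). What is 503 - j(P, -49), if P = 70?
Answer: 505 - 7*√149 ≈ 419.55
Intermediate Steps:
j(N, t) = -2 + √(N² + t²)
503 - j(P, -49) = 503 - (-2 + √(70² + (-49)²)) = 503 - (-2 + √(4900 + 2401)) = 503 - (-2 + √7301) = 503 - (-2 + 7*√149) = 503 + (2 - 7*√149) = 505 - 7*√149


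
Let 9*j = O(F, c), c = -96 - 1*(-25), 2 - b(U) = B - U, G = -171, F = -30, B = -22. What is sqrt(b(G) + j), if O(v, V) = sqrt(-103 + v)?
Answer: sqrt(-1323 + I*sqrt(133))/3 ≈ 0.052843 + 12.124*I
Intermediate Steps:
b(U) = 24 + U (b(U) = 2 - (-22 - U) = 2 + (22 + U) = 24 + U)
c = -71 (c = -96 + 25 = -71)
j = I*sqrt(133)/9 (j = sqrt(-103 - 30)/9 = sqrt(-133)/9 = (I*sqrt(133))/9 = I*sqrt(133)/9 ≈ 1.2814*I)
sqrt(b(G) + j) = sqrt((24 - 171) + I*sqrt(133)/9) = sqrt(-147 + I*sqrt(133)/9)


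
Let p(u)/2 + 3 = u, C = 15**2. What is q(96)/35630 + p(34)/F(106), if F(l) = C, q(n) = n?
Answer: 223066/801675 ≈ 0.27825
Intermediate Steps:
C = 225
p(u) = -6 + 2*u
F(l) = 225
q(96)/35630 + p(34)/F(106) = 96/35630 + (-6 + 2*34)/225 = 96*(1/35630) + (-6 + 68)*(1/225) = 48/17815 + 62*(1/225) = 48/17815 + 62/225 = 223066/801675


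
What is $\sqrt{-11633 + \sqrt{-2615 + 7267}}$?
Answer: $\sqrt{-11633 + 2 \sqrt{1163}} \approx 107.54 i$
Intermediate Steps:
$\sqrt{-11633 + \sqrt{-2615 + 7267}} = \sqrt{-11633 + \sqrt{4652}} = \sqrt{-11633 + 2 \sqrt{1163}}$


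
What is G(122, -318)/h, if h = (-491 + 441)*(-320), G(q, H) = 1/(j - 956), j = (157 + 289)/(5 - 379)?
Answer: -187/2863920000 ≈ -6.5295e-8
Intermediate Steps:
j = -223/187 (j = 446/(-374) = 446*(-1/374) = -223/187 ≈ -1.1925)
G(q, H) = -187/178995 (G(q, H) = 1/(-223/187 - 956) = 1/(-178995/187) = -187/178995)
h = 16000 (h = -50*(-320) = 16000)
G(122, -318)/h = -187/178995/16000 = -187/178995*1/16000 = -187/2863920000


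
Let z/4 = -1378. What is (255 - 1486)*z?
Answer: 6785272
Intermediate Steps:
z = -5512 (z = 4*(-1378) = -5512)
(255 - 1486)*z = (255 - 1486)*(-5512) = -1231*(-5512) = 6785272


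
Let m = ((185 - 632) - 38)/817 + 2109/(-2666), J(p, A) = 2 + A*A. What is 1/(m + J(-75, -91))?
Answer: 50654/419496941 ≈ 0.00012075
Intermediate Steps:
J(p, A) = 2 + A²
m = -70141/50654 (m = (-447 - 38)*(1/817) + 2109*(-1/2666) = -485*1/817 - 2109/2666 = -485/817 - 2109/2666 = -70141/50654 ≈ -1.3847)
1/(m + J(-75, -91)) = 1/(-70141/50654 + (2 + (-91)²)) = 1/(-70141/50654 + (2 + 8281)) = 1/(-70141/50654 + 8283) = 1/(419496941/50654) = 50654/419496941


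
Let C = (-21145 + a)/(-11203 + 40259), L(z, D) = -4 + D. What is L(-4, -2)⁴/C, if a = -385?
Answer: -18828288/10765 ≈ -1749.0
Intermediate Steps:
C = -10765/14528 (C = (-21145 - 385)/(-11203 + 40259) = -21530/29056 = -21530*1/29056 = -10765/14528 ≈ -0.74098)
L(-4, -2)⁴/C = (-4 - 2)⁴/(-10765/14528) = (-6)⁴*(-14528/10765) = 1296*(-14528/10765) = -18828288/10765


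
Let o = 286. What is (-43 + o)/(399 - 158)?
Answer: 243/241 ≈ 1.0083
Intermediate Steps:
(-43 + o)/(399 - 158) = (-43 + 286)/(399 - 158) = 243/241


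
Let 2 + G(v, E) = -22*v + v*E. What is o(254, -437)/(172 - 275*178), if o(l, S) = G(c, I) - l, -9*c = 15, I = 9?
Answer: 703/146334 ≈ 0.0048041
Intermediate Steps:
c = -5/3 (c = -⅑*15 = -5/3 ≈ -1.6667)
G(v, E) = -2 - 22*v + E*v (G(v, E) = -2 + (-22*v + v*E) = -2 + (-22*v + E*v) = -2 - 22*v + E*v)
o(l, S) = 59/3 - l (o(l, S) = (-2 - 22*(-5/3) + 9*(-5/3)) - l = (-2 + 110/3 - 15) - l = 59/3 - l)
o(254, -437)/(172 - 275*178) = (59/3 - 1*254)/(172 - 275*178) = (59/3 - 254)/(172 - 48950) = -703/3/(-48778) = -703/3*(-1/48778) = 703/146334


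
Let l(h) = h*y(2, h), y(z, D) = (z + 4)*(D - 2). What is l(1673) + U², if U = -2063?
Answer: 21029467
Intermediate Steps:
y(z, D) = (-2 + D)*(4 + z) (y(z, D) = (4 + z)*(-2 + D) = (-2 + D)*(4 + z))
l(h) = h*(-12 + 6*h) (l(h) = h*(-8 - 2*2 + 4*h + h*2) = h*(-8 - 4 + 4*h + 2*h) = h*(-12 + 6*h))
l(1673) + U² = 6*1673*(-2 + 1673) + (-2063)² = 6*1673*1671 + 4255969 = 16773498 + 4255969 = 21029467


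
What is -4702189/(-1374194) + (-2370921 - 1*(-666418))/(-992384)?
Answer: 3504347462079/681864069248 ≈ 5.1394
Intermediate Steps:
-4702189/(-1374194) + (-2370921 - 1*(-666418))/(-992384) = -4702189*(-1/1374194) + (-2370921 + 666418)*(-1/992384) = 4702189/1374194 - 1704503*(-1/992384) = 4702189/1374194 + 1704503/992384 = 3504347462079/681864069248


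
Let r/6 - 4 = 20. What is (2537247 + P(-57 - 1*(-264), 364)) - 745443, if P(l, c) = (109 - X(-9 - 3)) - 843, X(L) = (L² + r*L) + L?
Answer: 1792666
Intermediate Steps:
r = 144 (r = 24 + 6*20 = 24 + 120 = 144)
X(L) = L² + 145*L (X(L) = (L² + 144*L) + L = L² + 145*L)
P(l, c) = 862 (P(l, c) = (109 - (-9 - 3)*(145 + (-9 - 3))) - 843 = (109 - (-12)*(145 - 12)) - 843 = (109 - (-12)*133) - 843 = (109 - 1*(-1596)) - 843 = (109 + 1596) - 843 = 1705 - 843 = 862)
(2537247 + P(-57 - 1*(-264), 364)) - 745443 = (2537247 + 862) - 745443 = 2538109 - 745443 = 1792666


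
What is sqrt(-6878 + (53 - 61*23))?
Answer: 22*I*sqrt(17) ≈ 90.708*I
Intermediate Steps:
sqrt(-6878 + (53 - 61*23)) = sqrt(-6878 + (53 - 1403)) = sqrt(-6878 - 1350) = sqrt(-8228) = 22*I*sqrt(17)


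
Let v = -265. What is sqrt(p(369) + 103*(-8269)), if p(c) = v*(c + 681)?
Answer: I*sqrt(1129957) ≈ 1063.0*I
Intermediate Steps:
p(c) = -180465 - 265*c (p(c) = -265*(c + 681) = -265*(681 + c) = -180465 - 265*c)
sqrt(p(369) + 103*(-8269)) = sqrt((-180465 - 265*369) + 103*(-8269)) = sqrt((-180465 - 97785) - 851707) = sqrt(-278250 - 851707) = sqrt(-1129957) = I*sqrt(1129957)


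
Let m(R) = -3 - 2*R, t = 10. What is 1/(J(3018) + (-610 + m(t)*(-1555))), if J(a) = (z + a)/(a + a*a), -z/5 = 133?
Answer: 9111342/320309230363 ≈ 2.8445e-5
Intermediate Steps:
z = -665 (z = -5*133 = -665)
J(a) = (-665 + a)/(a + a**2) (J(a) = (-665 + a)/(a + a*a) = (-665 + a)/(a + a**2))
1/(J(3018) + (-610 + m(t)*(-1555))) = 1/((-665 + 3018)/(3018*(1 + 3018)) + (-610 + (-3 - 2*10)*(-1555))) = 1/((1/3018)*2353/3019 + (-610 + (-3 - 20)*(-1555))) = 1/((1/3018)*(1/3019)*2353 + (-610 - 23*(-1555))) = 1/(2353/9111342 + (-610 + 35765)) = 1/(2353/9111342 + 35155) = 1/(320309230363/9111342) = 9111342/320309230363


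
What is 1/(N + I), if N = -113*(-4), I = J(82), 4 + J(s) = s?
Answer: 1/530 ≈ 0.0018868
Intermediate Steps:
J(s) = -4 + s
I = 78 (I = -4 + 82 = 78)
N = 452
1/(N + I) = 1/(452 + 78) = 1/530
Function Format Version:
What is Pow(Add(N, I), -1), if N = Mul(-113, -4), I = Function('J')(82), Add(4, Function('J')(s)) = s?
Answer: Rational(1, 530) ≈ 0.0018868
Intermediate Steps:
Function('J')(s) = Add(-4, s)
I = 78 (I = Add(-4, 82) = 78)
N = 452
Pow(Add(N, I), -1) = Pow(Add(452, 78), -1) = Pow(530, -1) = Rational(1, 530)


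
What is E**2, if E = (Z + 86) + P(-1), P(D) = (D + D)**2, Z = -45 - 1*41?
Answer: 16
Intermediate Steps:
Z = -86 (Z = -45 - 41 = -86)
P(D) = 4*D**2 (P(D) = (2*D)**2 = 4*D**2)
E = 4 (E = (-86 + 86) + 4*(-1)**2 = 0 + 4*1 = 0 + 4 = 4)
E**2 = 4**2 = 16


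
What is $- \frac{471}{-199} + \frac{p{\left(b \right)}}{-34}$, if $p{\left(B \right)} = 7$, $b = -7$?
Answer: $\frac{14621}{6766} \approx 2.1609$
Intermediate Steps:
$- \frac{471}{-199} + \frac{p{\left(b \right)}}{-34} = - \frac{471}{-199} + \frac{7}{-34} = \left(-471\right) \left(- \frac{1}{199}\right) + 7 \left(- \frac{1}{34}\right) = \frac{471}{199} - \frac{7}{34} = \frac{14621}{6766}$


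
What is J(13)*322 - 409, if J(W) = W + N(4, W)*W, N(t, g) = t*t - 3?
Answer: 58195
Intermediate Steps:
N(t, g) = -3 + t² (N(t, g) = t² - 3 = -3 + t²)
J(W) = 14*W (J(W) = W + (-3 + 4²)*W = W + (-3 + 16)*W = W + 13*W = 14*W)
J(13)*322 - 409 = (14*13)*322 - 409 = 182*322 - 409 = 58604 - 409 = 58195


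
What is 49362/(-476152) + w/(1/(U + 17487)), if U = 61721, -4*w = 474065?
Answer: -2234923006034561/238076 ≈ -9.3874e+9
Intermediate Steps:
w = -474065/4 (w = -¼*474065 = -474065/4 ≈ -1.1852e+5)
49362/(-476152) + w/(1/(U + 17487)) = 49362/(-476152) - 474065/(4*(1/(61721 + 17487))) = 49362*(-1/476152) - 474065/(4*(1/79208)) = -24681/238076 - 474065/(4*1/79208) = -24681/238076 - 474065/4*79208 = -24681/238076 - 9387435130 = -2234923006034561/238076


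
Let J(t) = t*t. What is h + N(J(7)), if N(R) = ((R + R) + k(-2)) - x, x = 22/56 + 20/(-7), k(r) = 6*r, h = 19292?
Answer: 542653/28 ≈ 19380.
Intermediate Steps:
J(t) = t**2
x = -69/28 (x = 22*(1/56) + 20*(-1/7) = 11/28 - 20/7 = -69/28 ≈ -2.4643)
N(R) = -267/28 + 2*R (N(R) = ((R + R) + 6*(-2)) - 1*(-69/28) = (2*R - 12) + 69/28 = (-12 + 2*R) + 69/28 = -267/28 + 2*R)
h + N(J(7)) = 19292 + (-267/28 + 2*7**2) = 19292 + (-267/28 + 2*49) = 19292 + (-267/28 + 98) = 19292 + 2477/28 = 542653/28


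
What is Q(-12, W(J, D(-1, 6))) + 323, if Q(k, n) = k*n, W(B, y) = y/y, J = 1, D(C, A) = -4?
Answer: 311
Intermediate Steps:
W(B, y) = 1
Q(-12, W(J, D(-1, 6))) + 323 = -12*1 + 323 = -12 + 323 = 311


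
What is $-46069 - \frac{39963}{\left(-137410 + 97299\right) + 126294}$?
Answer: $- \frac{3970404590}{86183} \approx -46069.0$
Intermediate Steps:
$-46069 - \frac{39963}{\left(-137410 + 97299\right) + 126294} = -46069 - \frac{39963}{-40111 + 126294} = -46069 - \frac{39963}{86183} = - \frac{3970404590}{86183}$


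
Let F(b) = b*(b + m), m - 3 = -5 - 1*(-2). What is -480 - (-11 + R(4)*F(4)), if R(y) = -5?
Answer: -389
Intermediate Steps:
m = 0 (m = 3 + (-5 - 1*(-2)) = 3 + (-5 + 2) = 3 - 3 = 0)
F(b) = b² (F(b) = b*(b + 0) = b*b = b²)
-480 - (-11 + R(4)*F(4)) = -480 - (-11 - 5*4²) = -480 - (-11 - 5*16) = -480 - (-11 - 80) = -480 - 1*(-91) = -480 + 91 = -389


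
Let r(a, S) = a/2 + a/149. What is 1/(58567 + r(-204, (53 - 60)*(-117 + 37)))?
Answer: 149/8711081 ≈ 1.7105e-5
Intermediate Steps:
r(a, S) = 151*a/298 (r(a, S) = a*(½) + a*(1/149) = a/2 + a/149 = 151*a/298)
1/(58567 + r(-204, (53 - 60)*(-117 + 37))) = 1/(58567 + (151/298)*(-204)) = 1/(58567 - 15402/149) = 1/(8711081/149) = 149/8711081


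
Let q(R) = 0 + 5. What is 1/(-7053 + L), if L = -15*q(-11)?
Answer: -1/7128 ≈ -0.00014029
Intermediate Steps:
q(R) = 5
L = -75 (L = -15*5 = -75)
1/(-7053 + L) = 1/(-7053 - 75) = 1/(-7128) = -1/7128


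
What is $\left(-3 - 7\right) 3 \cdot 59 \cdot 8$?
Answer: $-14160$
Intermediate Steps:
$\left(-3 - 7\right) 3 \cdot 59 \cdot 8 = \left(-10\right) 3 \cdot 59 \cdot 8 = \left(-30\right) 59 \cdot 8 = \left(-1770\right) 8 = -14160$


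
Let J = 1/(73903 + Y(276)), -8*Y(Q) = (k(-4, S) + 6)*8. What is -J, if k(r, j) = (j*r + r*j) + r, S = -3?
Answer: -1/73877 ≈ -1.3536e-5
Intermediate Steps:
k(r, j) = r + 2*j*r (k(r, j) = (j*r + j*r) + r = 2*j*r + r = r + 2*j*r)
Y(Q) = -26 (Y(Q) = -(-4*(1 + 2*(-3)) + 6)*8/8 = -(-4*(1 - 6) + 6)*8/8 = -(-4*(-5) + 6)*8/8 = -(20 + 6)*8/8 = -13*8/4 = -⅛*208 = -26)
J = 1/73877 (J = 1/(73903 - 26) = 1/73877 ≈ 1.3536e-5)
-J = -1*1/73877 = -1/73877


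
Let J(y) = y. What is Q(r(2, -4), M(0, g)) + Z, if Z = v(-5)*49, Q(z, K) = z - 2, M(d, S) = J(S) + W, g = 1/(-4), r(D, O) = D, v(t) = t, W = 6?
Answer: -245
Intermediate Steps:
g = -¼ (g = 1*(-¼) = -¼ ≈ -0.25000)
M(d, S) = 6 + S (M(d, S) = S + 6 = 6 + S)
Q(z, K) = -2 + z
Z = -245 (Z = -5*49 = -245)
Q(r(2, -4), M(0, g)) + Z = (-2 + 2) - 245 = 0 - 245 = -245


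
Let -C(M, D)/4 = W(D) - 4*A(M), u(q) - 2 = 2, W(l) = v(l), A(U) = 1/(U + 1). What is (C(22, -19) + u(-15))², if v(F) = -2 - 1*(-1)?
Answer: 40000/529 ≈ 75.614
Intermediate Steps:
v(F) = -1 (v(F) = -2 + 1 = -1)
A(U) = 1/(1 + U)
W(l) = -1
u(q) = 4 (u(q) = 2 + 2 = 4)
C(M, D) = 4 + 16/(1 + M) (C(M, D) = -4*(-1 - 4/(1 + M)) = 4 + 16/(1 + M))
(C(22, -19) + u(-15))² = (4*(5 + 22)/(1 + 22) + 4)² = (4*27/23 + 4)² = (4*(1/23)*27 + 4)² = (108/23 + 4)² = (200/23)² = 40000/529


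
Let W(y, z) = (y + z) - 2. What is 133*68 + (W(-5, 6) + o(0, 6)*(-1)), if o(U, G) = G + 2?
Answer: 9035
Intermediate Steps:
o(U, G) = 2 + G
W(y, z) = -2 + y + z
133*68 + (W(-5, 6) + o(0, 6)*(-1)) = 133*68 + ((-2 - 5 + 6) + (2 + 6)*(-1)) = 9044 + (-1 + 8*(-1)) = 9044 + (-1 - 8) = 9044 - 9 = 9035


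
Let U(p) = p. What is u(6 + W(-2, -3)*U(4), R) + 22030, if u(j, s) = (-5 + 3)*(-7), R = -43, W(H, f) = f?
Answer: 22044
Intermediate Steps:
u(j, s) = 14 (u(j, s) = -2*(-7) = 14)
u(6 + W(-2, -3)*U(4), R) + 22030 = 14 + 22030 = 22044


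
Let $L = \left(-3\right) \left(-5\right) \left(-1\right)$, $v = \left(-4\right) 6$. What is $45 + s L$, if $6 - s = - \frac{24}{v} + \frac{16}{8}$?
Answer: $0$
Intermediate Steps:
$v = -24$
$L = -15$ ($L = 15 \left(-1\right) = -15$)
$s = 3$ ($s = 6 - \left(- \frac{24}{-24} + \frac{16}{8}\right) = 6 - \left(\left(-24\right) \left(- \frac{1}{24}\right) + 16 \cdot \frac{1}{8}\right) = 6 - \left(1 + 2\right) = 6 - 3 = 3$)
$45 + s L = 45 + 3 \left(-15\right) = 45 - 45 = 0$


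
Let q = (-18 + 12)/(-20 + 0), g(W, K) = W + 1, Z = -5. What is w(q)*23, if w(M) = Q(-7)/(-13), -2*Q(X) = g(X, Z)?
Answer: -69/13 ≈ -5.3077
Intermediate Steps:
g(W, K) = 1 + W
Q(X) = -½ - X/2 (Q(X) = -(1 + X)/2 = -½ - X/2)
q = 3/10 (q = -6/(-20) = -6*(-1/20) = 3/10 ≈ 0.30000)
w(M) = -3/13 (w(M) = (-½ - ½*(-7))/(-13) = (-½ + 7/2)*(-1/13) = 3*(-1/13) = -3/13)
w(q)*23 = -3/13*23 = -69/13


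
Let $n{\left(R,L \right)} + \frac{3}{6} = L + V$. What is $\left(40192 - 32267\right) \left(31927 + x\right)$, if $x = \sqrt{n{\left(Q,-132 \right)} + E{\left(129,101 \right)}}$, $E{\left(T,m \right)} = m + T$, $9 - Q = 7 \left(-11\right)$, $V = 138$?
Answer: $253021475 + \frac{7925 \sqrt{942}}{2} \approx 2.5314 \cdot 10^{8}$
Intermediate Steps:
$Q = 86$ ($Q = 9 - 7 \left(-11\right) = 9 - -77 = 9 + 77 = 86$)
$n{\left(R,L \right)} = \frac{275}{2} + L$ ($n{\left(R,L \right)} = - \frac{1}{2} + \left(L + 138\right) = - \frac{1}{2} + \left(138 + L\right) = \frac{275}{2} + L$)
$E{\left(T,m \right)} = T + m$
$x = \frac{\sqrt{942}}{2}$ ($x = \sqrt{\left(\frac{275}{2} - 132\right) + \left(129 + 101\right)} = \sqrt{\frac{11}{2} + 230} = \sqrt{\frac{471}{2}} = \frac{\sqrt{942}}{2} \approx 15.346$)
$\left(40192 - 32267\right) \left(31927 + x\right) = \left(40192 - 32267\right) \left(31927 + \frac{\sqrt{942}}{2}\right) = 7925 \left(31927 + \frac{\sqrt{942}}{2}\right) = 253021475 + \frac{7925 \sqrt{942}}{2}$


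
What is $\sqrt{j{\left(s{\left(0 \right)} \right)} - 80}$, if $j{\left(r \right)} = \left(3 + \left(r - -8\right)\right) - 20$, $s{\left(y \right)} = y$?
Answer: $i \sqrt{89} \approx 9.434 i$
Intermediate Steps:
$j{\left(r \right)} = -9 + r$ ($j{\left(r \right)} = \left(3 + \left(r + 8\right)\right) - 20 = \left(3 + \left(8 + r\right)\right) - 20 = \left(11 + r\right) - 20 = -9 + r$)
$\sqrt{j{\left(s{\left(0 \right)} \right)} - 80} = \sqrt{\left(-9 + 0\right) - 80} = \sqrt{-9 - 80} = \sqrt{-89} = i \sqrt{89}$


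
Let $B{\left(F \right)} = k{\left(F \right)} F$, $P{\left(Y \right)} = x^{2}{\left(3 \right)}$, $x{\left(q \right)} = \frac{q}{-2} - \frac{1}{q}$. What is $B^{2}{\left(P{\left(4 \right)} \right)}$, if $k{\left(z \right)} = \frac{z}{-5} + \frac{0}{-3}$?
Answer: $\frac{214358881}{41990400} \approx 5.1049$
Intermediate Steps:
$x{\left(q \right)} = - \frac{1}{q} - \frac{q}{2}$ ($x{\left(q \right)} = q \left(- \frac{1}{2}\right) - \frac{1}{q} = - \frac{q}{2} - \frac{1}{q} = - \frac{1}{q} - \frac{q}{2}$)
$P{\left(Y \right)} = \frac{121}{36}$ ($P{\left(Y \right)} = \left(- \frac{1}{3} - \frac{3}{2}\right)^{2} = \left(- \frac{11}{6}\right)^{2} = \frac{121}{36}$)
$k{\left(z \right)} = - \frac{z}{5}$ ($k{\left(z \right)} = z \left(- \frac{1}{5}\right) + 0 \left(- \frac{1}{3}\right) = - \frac{z}{5} + 0 = - \frac{z}{5}$)
$B{\left(F \right)} = - \frac{F^{2}}{5}$ ($B{\left(F \right)} = - \frac{F}{5} F = - \frac{F^{2}}{5}$)
$B^{2}{\left(P{\left(4 \right)} \right)} = \left(- \frac{\left(\frac{121}{36}\right)^{2}}{5}\right)^{2} = \left(\left(- \frac{1}{5}\right) \frac{14641}{1296}\right)^{2} = \left(- \frac{14641}{6480}\right)^{2} = \frac{214358881}{41990400}$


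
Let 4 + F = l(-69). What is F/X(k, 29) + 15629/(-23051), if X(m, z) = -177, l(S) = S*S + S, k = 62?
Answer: -110829421/4080027 ≈ -27.164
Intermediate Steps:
l(S) = S + S**2 (l(S) = S**2 + S = S + S**2)
F = 4688 (F = -4 - 69*(1 - 69) = -4 - 69*(-68) = -4 + 4692 = 4688)
F/X(k, 29) + 15629/(-23051) = 4688/(-177) + 15629/(-23051) = 4688*(-1/177) + 15629*(-1/23051) = -4688/177 - 15629/23051 = -110829421/4080027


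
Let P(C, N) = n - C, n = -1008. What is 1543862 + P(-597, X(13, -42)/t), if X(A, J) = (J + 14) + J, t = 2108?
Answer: 1543451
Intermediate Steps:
X(A, J) = 14 + 2*J (X(A, J) = (14 + J) + J = 14 + 2*J)
P(C, N) = -1008 - C
1543862 + P(-597, X(13, -42)/t) = 1543862 + (-1008 - 1*(-597)) = 1543862 + (-1008 + 597) = 1543862 - 411 = 1543451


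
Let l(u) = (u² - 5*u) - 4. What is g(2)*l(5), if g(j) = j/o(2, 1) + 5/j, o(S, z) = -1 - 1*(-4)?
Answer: -38/3 ≈ -12.667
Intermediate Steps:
o(S, z) = 3 (o(S, z) = -1 + 4 = 3)
g(j) = 5/j + j/3 (g(j) = j/3 + 5/j = 5/j + j/3)
l(u) = -4 + u² - 5*u
g(2)*l(5) = (5/2 + (⅓)*2)*(-4 + 5² - 5*5) = (5*(½) + ⅔)*(-4 + 25 - 25) = (5/2 + ⅔)*(-4) = (19/6)*(-4) = -38/3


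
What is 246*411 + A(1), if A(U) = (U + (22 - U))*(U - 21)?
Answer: 100666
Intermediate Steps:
A(U) = -462 + 22*U (A(U) = 22*(-21 + U) = -462 + 22*U)
246*411 + A(1) = 246*411 + (-462 + 22*1) = 101106 + (-462 + 22) = 101106 - 440 = 100666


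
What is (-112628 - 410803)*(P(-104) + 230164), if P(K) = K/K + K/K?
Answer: -120476019546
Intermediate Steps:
P(K) = 2 (P(K) = 1 + 1 = 2)
(-112628 - 410803)*(P(-104) + 230164) = (-112628 - 410803)*(2 + 230164) = -523431*230166 = -120476019546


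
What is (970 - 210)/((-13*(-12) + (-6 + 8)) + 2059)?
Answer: 760/2217 ≈ 0.34281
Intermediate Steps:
(970 - 210)/((-13*(-12) + (-6 + 8)) + 2059) = 760/((156 + 2) + 2059) = 760/(158 + 2059) = 760/2217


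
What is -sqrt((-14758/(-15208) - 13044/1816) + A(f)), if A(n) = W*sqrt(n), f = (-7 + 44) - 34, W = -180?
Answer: -I*sqrt(4627388732303 + 134075197244880*sqrt(3))/863054 ≈ -17.832*I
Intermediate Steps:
f = 3 (f = 37 - 34 = 3)
A(n) = -180*sqrt(n)
-sqrt((-14758/(-15208) - 13044/1816) + A(f)) = -sqrt((-14758/(-15208) - 13044/1816) - 180*sqrt(3)) = -sqrt((-14758*(-1/15208) - 13044*1/1816) - 180*sqrt(3)) = -sqrt((7379/7604 - 3261/454) - 180*sqrt(3)) = -sqrt(-10723289/1726108 - 180*sqrt(3))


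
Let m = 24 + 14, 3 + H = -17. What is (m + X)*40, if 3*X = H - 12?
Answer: 3280/3 ≈ 1093.3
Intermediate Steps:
H = -20 (H = -3 - 17 = -20)
m = 38
X = -32/3 (X = (-20 - 12)/3 = (1/3)*(-32) = -32/3 ≈ -10.667)
(m + X)*40 = (38 - 32/3)*40 = (82/3)*40 = 3280/3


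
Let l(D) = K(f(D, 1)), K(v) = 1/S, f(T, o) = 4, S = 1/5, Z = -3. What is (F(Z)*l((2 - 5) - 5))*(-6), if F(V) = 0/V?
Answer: 0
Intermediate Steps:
S = ⅕ ≈ 0.20000
F(V) = 0
K(v) = 5 (K(v) = 1/(⅕) = 5)
l(D) = 5
(F(Z)*l((2 - 5) - 5))*(-6) = (0*5)*(-6) = 0*(-6) = 0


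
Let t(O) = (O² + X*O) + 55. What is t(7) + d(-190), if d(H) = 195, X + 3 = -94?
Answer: -380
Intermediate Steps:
X = -97 (X = -3 - 94 = -97)
t(O) = 55 + O² - 97*O (t(O) = (O² - 97*O) + 55 = 55 + O² - 97*O)
t(7) + d(-190) = (55 + 7² - 97*7) + 195 = (55 + 49 - 679) + 195 = -575 + 195 = -380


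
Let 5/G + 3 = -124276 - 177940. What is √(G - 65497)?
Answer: 2*I*√1495563802996178/302219 ≈ 255.92*I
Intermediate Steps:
G = -5/302219 (G = 5/(-3 + (-124276 - 177940)) = 5/(-3 - 302216) = 5/(-302219) = 5*(-1/302219) = -5/302219 ≈ -1.6544e-5)
√(G - 65497) = √(-5/302219 - 65497) = √(-19794437848/302219) = 2*I*√1495563802996178/302219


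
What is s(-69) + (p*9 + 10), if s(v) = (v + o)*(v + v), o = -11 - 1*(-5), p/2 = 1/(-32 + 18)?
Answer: 72511/7 ≈ 10359.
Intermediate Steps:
p = -⅐ (p = 2/(-32 + 18) = 2/(-14) = 2*(-1/14) = -⅐ ≈ -0.14286)
o = -6 (o = -11 + 5 = -6)
s(v) = 2*v*(-6 + v) (s(v) = (v - 6)*(v + v) = (-6 + v)*(2*v) = 2*v*(-6 + v))
s(-69) + (p*9 + 10) = 2*(-69)*(-6 - 69) + (-⅐*9 + 10) = 2*(-69)*(-75) + (-9/7 + 10) = 10350 + 61/7 = 72511/7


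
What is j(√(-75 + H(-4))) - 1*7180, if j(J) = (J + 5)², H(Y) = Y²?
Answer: -7214 + 10*I*√59 ≈ -7214.0 + 76.811*I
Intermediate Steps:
j(J) = (5 + J)²
j(√(-75 + H(-4))) - 1*7180 = (5 + √(-75 + (-4)²))² - 1*7180 = (5 + √(-75 + 16))² - 7180 = (5 + √(-59))² - 7180 = (5 + I*√59)² - 7180 = -7180 + (5 + I*√59)²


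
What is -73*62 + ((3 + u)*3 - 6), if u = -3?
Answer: -4532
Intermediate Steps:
-73*62 + ((3 + u)*3 - 6) = -73*62 + ((3 - 3)*3 - 6) = -4526 + (0*3 - 6) = -4526 + (0 - 6) = -4526 - 6 = -4532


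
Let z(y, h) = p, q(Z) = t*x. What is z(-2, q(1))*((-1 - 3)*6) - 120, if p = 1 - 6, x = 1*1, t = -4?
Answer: 0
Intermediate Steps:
x = 1
q(Z) = -4 (q(Z) = -4*1 = -4)
p = -5
z(y, h) = -5
z(-2, q(1))*((-1 - 3)*6) - 120 = -5*(-1 - 3)*6 - 120 = -(-20)*6 - 120 = -5*(-24) - 120 = 120 - 120 = 0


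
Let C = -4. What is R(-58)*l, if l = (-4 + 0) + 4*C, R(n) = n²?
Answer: -67280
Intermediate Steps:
l = -20 (l = (-4 + 0) + 4*(-4) = -4 - 16 = -20)
R(-58)*l = (-58)²*(-20) = 3364*(-20) = -67280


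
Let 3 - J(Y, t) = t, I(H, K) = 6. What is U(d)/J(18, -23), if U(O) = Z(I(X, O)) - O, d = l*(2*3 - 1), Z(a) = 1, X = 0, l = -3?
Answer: 8/13 ≈ 0.61539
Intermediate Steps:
d = -15 (d = -3*(2*3 - 1) = -3*(6 - 1) = -3*5 = -15)
J(Y, t) = 3 - t
U(O) = 1 - O
U(d)/J(18, -23) = (1 - 1*(-15))/(3 - 1*(-23)) = (1 + 15)/(3 + 23) = 16/26 = 16*(1/26) = 8/13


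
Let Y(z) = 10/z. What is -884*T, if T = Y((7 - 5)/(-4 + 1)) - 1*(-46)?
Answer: -27404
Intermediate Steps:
T = 31 (T = 10/(((7 - 5)/(-4 + 1))) - 1*(-46) = 10/((2/(-3))) + 46 = 10/((2*(-⅓))) + 46 = 10/(-⅔) + 46 = 10*(-3/2) + 46 = -15 + 46 = 31)
-884*T = -884*31 = -27404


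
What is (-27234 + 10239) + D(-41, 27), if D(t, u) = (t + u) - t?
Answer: -16968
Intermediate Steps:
D(t, u) = u
(-27234 + 10239) + D(-41, 27) = (-27234 + 10239) + 27 = -16995 + 27 = -16968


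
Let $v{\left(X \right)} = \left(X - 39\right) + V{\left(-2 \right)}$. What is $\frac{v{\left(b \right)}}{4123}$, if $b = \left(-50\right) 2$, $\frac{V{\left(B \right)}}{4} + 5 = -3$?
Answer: $- \frac{9}{217} \approx -0.041475$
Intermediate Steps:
$V{\left(B \right)} = -32$ ($V{\left(B \right)} = -20 + 4 \left(-3\right) = -20 - 12 = -32$)
$b = -100$
$v{\left(X \right)} = -71 + X$ ($v{\left(X \right)} = \left(X - 39\right) - 32 = \left(-39 + X\right) - 32 = -71 + X$)
$\frac{v{\left(b \right)}}{4123} = \frac{-71 - 100}{4123} = \left(-171\right) \frac{1}{4123} = - \frac{9}{217}$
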